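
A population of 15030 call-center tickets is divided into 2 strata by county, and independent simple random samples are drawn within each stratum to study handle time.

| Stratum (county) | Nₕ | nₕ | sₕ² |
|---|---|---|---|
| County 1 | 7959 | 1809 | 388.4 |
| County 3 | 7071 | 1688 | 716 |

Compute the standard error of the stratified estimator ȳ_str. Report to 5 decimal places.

Var(ȳ_str) = Σₕ Wₕ²(1 − fₕ)sₕ²/nₕ with Wₕ = Nₕ/N, N = 15030.
County 1: Wₕ = 0.52954092; term = 0.52954092²·(1 − 0.22728986)·388.4/1809 = 0.046521779.
County 3: Wₕ = 0.47045908; term = 0.47045908²·(1 − 0.23872154)·716/1688 = 0.071470667.
Sum = 0.11799245.
SE = √(0.11799245) = 0.34350.

0.34350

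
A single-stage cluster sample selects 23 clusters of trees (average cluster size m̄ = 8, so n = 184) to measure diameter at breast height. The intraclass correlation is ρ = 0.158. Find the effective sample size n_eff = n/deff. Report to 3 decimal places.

deff = 1 + (8 − 1)·0.158 = 1 + 1.106 = 2.106.
n_eff = 184 / 2.106 = 87.369.

87.369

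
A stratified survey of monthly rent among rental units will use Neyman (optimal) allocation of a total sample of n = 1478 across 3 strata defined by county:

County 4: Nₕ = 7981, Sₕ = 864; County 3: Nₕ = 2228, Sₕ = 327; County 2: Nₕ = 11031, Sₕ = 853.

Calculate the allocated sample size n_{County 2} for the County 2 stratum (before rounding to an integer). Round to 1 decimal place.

Neyman allocation: nₕ = n·NₕSₕ / Σⱼ NⱼSⱼ.
Σ NⱼSⱼ = 7981·864 + 2228·327 + 11031·853 = 1.7033583 × 10^7.
n_{County 2} = 1478·11031·853 / (1.7033583 × 10^7) = 816.5.

816.5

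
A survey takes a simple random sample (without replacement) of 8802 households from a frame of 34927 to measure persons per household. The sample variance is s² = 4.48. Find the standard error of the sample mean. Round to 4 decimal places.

Under SRS without replacement, Var(ȳ) = (1 − f)·s²/n with f = n/N = 8802/34927 = 0.25201134.
Var(ȳ) = (1 − 0.25201134)·4.48/8802 = 0.74798866·5.0897523 × 10^-4 = 3.807077 × 10^-4.
SE(ȳ) = √(3.807077 × 10^-4) = 0.0195.

0.0195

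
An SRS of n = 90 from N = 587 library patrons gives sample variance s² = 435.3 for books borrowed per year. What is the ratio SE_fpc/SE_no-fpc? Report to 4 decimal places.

0.9202

f = n/N = 90/587 = 0.15332198.
SE_no-fpc = √(s²/n) = 2.1992423; SE_fpc = √((1−f)s²/n) = 2.0236352.
Ratio = √(1−f) = 0.92015109.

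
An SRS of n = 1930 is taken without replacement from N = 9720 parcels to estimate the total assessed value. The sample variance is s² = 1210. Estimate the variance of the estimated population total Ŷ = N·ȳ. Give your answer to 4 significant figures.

4.747 × 10^7

Var(Ŷ) = N²·Var(ȳ) = N²·(1 − n/N)·s²/n.
f = 1930/9720 = 0.19855967; Var(ȳ) = 0.80144033·1210/1930 = 0.50245741.
Var(Ŷ) = 9720² · 0.50245741 = 4.7471372 × 10^7.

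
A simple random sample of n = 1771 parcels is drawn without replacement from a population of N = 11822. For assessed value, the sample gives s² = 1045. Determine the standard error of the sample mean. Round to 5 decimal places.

0.70828

Under SRS without replacement, Var(ȳ) = (1 − f)·s²/n with f = n/N = 1771/11822 = 0.14980545.
Var(ȳ) = (1 − 0.14980545)·1045/1771 = 0.85019455·0.59006211 = 0.50166759.
SE(ȳ) = √(0.50166759) = 0.70828.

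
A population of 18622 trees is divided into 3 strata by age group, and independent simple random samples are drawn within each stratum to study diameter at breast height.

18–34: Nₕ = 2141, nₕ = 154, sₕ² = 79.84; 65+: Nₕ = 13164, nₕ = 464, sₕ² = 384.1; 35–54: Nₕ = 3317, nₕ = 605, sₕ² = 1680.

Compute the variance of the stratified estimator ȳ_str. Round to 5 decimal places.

Var(ȳ_str) = Σₕ Wₕ²(1 − fₕ)sₕ²/nₕ with Wₕ = Nₕ/N, N = 18622.
18–34: Wₕ = 0.11497154; term = 0.11497154²·(1 − 0.07192901)·79.84/154 = 0.0063600671.
65+: Wₕ = 0.70690581; term = 0.70690581²·(1 − 0.03524765)·384.1/464 = 0.39908488.
35–54: Wₕ = 0.17812265; term = 0.17812265²·(1 − 0.18239373)·1680/605 = 0.072033815.
Sum = 0.47747876.

0.47748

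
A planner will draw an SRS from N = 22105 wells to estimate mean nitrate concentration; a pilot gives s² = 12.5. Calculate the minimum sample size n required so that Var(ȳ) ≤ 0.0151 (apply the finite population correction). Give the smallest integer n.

Without fpc, n₀ = s²/D = 12.5/0.0151 = 827.8146.
With fpc, (1 − n/N)·s²/n ≤ D requires n ≥ n₀/(1 + n₀/N) = 827.8146/(1 + 827.8146/22105) = 797.9327.
Rounding up, n = 798.

798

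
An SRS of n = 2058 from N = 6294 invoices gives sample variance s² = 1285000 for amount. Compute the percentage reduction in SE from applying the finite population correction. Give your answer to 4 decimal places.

f = n/N = 2058/6294 = 0.32697807.
SE_no-fpc = √(s²/n) = 24.987849; SE_fpc = √((1−f)s²/n) = 20.49951.
Ratio = √(1−f) = 0.82037914. Reduction = 100·(1 − 0.82037914) = 17.9621%.

17.9621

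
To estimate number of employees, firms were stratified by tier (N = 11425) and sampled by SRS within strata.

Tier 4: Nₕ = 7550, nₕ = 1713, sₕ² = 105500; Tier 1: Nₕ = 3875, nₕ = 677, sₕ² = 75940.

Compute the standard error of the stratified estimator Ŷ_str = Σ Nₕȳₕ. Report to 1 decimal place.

Var(Ŷ_str) = Σₕ Nₕ²(1 − fₕ)sₕ²/nₕ.
Tier 4: 7550²·(1 − 1713/7550)·105500/1713 = 2.7141369 × 10^9.
Tier 1: 3875²·(1 − 677/3875)·75940/677 = 1.3900553 × 10^9.
Sum = 4.1041922 × 10^9.
SE = √(4.1041922 × 10^9) = 64064.0.

64064.0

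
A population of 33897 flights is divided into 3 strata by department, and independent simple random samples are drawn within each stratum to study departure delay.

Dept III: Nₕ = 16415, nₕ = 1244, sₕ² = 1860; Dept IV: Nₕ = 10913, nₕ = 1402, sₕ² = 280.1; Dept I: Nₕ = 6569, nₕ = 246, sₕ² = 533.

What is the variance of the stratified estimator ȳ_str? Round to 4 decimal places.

0.4204

Var(ȳ_str) = Σₕ Wₕ²(1 − fₕ)sₕ²/nₕ with Wₕ = Nₕ/N, N = 33897.
Dept III: Wₕ = 0.48426114; term = 0.48426114²·(1 − 0.07578434)·1860/1244 = 0.32405978.
Dept IV: Wₕ = 0.32194589; term = 0.32194589²·(1 − 0.12847063)·280.1/1402 = 0.018047328.
Dept I: Wₕ = 0.19379296; term = 0.19379296²·(1 − 0.03744862)·533/246 = 0.078323488.
Sum = 0.4204306.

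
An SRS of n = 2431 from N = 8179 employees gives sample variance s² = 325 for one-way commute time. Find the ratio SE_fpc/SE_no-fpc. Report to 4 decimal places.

0.8383

f = n/N = 2431/8179 = 0.29722460.
SE_no-fpc = √(s²/n) = 0.36563621; SE_fpc = √((1−f)s²/n) = 0.30651905.
Ratio = √(1−f) = 0.83831700.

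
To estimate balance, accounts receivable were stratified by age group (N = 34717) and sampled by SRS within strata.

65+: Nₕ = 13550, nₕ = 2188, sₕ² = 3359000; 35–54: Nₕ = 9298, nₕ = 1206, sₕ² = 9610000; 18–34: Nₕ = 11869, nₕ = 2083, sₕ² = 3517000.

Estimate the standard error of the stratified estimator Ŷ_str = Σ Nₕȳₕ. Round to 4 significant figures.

1.016 × 10^6

Var(Ŷ_str) = Σₕ Nₕ²(1 − fₕ)sₕ²/nₕ.
65+: 13550²·(1 − 2188/13550)·3359000/2188 = 2.3635063 × 10^11.
35–54: 9298²·(1 − 1206/9298)·9610000/1206 = 5.995446 × 10^11.
18–34: 11869²·(1 − 2083/11869)·3517000/2083 = 1.9611122 × 10^11.
Sum = 1.0320065 × 10^12.
SE = √(1.0320065 × 10^12) = 1.016 × 10^6.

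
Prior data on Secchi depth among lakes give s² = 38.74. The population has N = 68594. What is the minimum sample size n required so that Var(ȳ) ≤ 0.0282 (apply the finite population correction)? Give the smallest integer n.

1347

Without fpc, n₀ = s²/D = 38.74/0.0282 = 1373.7589.
With fpc, (1 − n/N)·s²/n ≤ D requires n ≥ n₀/(1 + n₀/N) = 1373.7589/(1 + 1373.7589/68594) = 1346.7863.
Rounding up, n = 1347.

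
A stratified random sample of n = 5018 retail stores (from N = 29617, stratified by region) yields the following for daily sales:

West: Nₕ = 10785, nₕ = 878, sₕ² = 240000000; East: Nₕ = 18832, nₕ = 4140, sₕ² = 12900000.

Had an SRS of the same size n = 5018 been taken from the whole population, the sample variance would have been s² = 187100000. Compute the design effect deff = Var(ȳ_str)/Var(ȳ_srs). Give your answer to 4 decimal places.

Var(ȳ_str) = Σ Wₕ²(1−fₕ)sₕ²/nₕ with Wₕ = Nₕ/29617:
  West: (10785/29617)²·(1−878/10785)·240000000/878 = 33296.371
  East: (18832/29617)²·(1−4140/18832)·12900000/4140 = 982.84403
  → Var(ȳ_str) = 34279.215.
Var(ȳ_srs) = (1 − 5018/29617)·187100000/5018 = 30968.453.
deff = 34279.215 / 30968.453 = 1.1069.

1.1069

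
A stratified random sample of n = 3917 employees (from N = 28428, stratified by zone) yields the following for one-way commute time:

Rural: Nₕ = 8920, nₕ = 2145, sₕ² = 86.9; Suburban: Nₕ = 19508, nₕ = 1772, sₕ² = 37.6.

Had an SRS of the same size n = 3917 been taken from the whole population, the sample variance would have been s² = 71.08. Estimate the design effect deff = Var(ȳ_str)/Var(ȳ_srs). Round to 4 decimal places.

Var(ȳ_str) = Σ Wₕ²(1−fₕ)sₕ²/nₕ with Wₕ = Nₕ/28428:
  Rural: (8920/28428)²·(1−2145/8920)·86.9/2145 = 0.0030295214
  Suburban: (19508/28428)²·(1−1772/19508)·37.6/1772 = 0.0090844772
  → Var(ȳ_str) = 0.012113999.
Var(ȳ_srs) = (1 − 3917/28428)·71.08/3917 = 0.015646189.
deff = 0.012113999 / 0.015646189 = 0.7742.

0.7742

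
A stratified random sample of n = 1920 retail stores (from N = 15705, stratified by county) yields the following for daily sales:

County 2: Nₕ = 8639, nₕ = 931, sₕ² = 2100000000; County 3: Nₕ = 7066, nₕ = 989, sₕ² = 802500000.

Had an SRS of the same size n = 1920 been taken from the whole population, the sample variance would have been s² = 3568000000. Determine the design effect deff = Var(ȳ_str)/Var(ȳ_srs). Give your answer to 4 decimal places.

Var(ȳ_str) = Σ Wₕ²(1−fₕ)sₕ²/nₕ with Wₕ = Nₕ/15705:
  County 2: (8639/15705)²·(1−931/8639)·2100000000/931 = 608974.23
  County 3: (7066/15705)²·(1−989/7066)·802500000/989 = 141265.38
  → Var(ȳ_str) = 750239.61.
Var(ȳ_srs) = (1 − 1920/15705)·3568000000/1920 = 1.6311445 × 10^6.
deff = 750239.61 / (1.6311445 × 10^6) = 0.4599.

0.4599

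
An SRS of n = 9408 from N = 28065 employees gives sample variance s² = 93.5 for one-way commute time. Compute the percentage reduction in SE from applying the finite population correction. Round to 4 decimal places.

18.4661

f = n/N = 9408/28065 = 0.33522181.
SE_no-fpc = √(s²/n) = 0.099691275; SE_fpc = √((1−f)s²/n) = 0.081282216.
Ratio = √(1−f) = 0.81533931. Reduction = 100·(1 − 0.81533931) = 18.4661%.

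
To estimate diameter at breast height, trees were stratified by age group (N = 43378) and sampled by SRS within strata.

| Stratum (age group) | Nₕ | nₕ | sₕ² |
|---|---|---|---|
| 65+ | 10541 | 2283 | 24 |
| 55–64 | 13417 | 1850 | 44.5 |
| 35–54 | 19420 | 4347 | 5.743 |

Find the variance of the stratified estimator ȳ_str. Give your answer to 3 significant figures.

0.00268

Var(ȳ_str) = Σₕ Wₕ²(1 − fₕ)sₕ²/nₕ with Wₕ = Nₕ/N, N = 43378.
65+: Wₕ = 0.24300337; term = 0.24300337²·(1 − 0.21658287)·24/2283 = 4.8632094 × 10^-4.
55–64: Wₕ = 0.30930426; term = 0.30930426²·(1 − 0.13788477)·44.5/1850 = 0.0019839256.
35–54: Wₕ = 0.44769238; term = 0.44769238²·(1 − 0.22384140)·5.743/4347 = 2.0552235 × 10^-4.
Sum = 0.0026757689.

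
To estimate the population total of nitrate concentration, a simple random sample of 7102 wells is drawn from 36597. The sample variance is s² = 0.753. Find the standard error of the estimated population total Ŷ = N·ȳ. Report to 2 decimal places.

Var(Ŷ) = N²·Var(ȳ) = N²·(1 − n/N)·s²/n.
f = 7102/36597 = 0.19405962; Var(ȳ) = 0.80594038·0.753/7102 = 8.5451014 × 10^-5.
Var(Ŷ) = 36597² · (8.5451014 × 10^-5) = 114448.
SE(Ŷ) = √(114448) = 338.30.

338.30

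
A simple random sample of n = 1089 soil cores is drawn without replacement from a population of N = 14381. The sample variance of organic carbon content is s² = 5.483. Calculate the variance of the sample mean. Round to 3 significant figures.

Under SRS without replacement, Var(ȳ) = (1 − f)·s²/n with f = n/N = 1089/14381 = 0.07572491.
Var(ȳ) = (1 − 0.07572491)·5.483/1089 = 0.92427509·0.0050348944 = 0.0046536274.

0.00465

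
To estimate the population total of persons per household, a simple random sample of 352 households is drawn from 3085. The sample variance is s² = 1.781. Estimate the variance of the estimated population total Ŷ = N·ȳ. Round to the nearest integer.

Var(Ŷ) = N²·Var(ȳ) = N²·(1 − n/N)·s²/n.
f = 352/3085 = 0.11410049; Var(ȳ) = 0.88589951·1.781/352 = 0.0044823495.
Var(Ŷ) = 3085² · 0.0044823495 = 42659.529.

42660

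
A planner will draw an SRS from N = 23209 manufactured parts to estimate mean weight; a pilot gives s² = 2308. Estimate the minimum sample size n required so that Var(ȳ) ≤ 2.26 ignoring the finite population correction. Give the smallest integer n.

Without fpc, n₀ = s²/D = 2308/2.26 = 1021.2389.
Rounding up, n = 1022.

1022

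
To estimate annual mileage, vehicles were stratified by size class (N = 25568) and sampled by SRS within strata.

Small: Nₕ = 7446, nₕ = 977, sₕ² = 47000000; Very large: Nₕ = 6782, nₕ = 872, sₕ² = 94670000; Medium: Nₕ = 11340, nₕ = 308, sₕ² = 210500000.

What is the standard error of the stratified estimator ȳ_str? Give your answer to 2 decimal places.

Var(ȳ_str) = Σₕ Wₕ²(1 − fₕ)sₕ²/nₕ with Wₕ = Nₕ/N, N = 25568.
Small: Wₕ = 0.29122340; term = 0.29122340²·(1 − 0.13121139)·47000000/977 = 3544.6223.
Very large: Wₕ = 0.26525344; term = 0.26525344²·(1 − 0.12857564)·94670000/872 = 6656.5262.
Medium: Wₕ = 0.44352315; term = 0.44352315²·(1 − 0.02716049)·210500000/308 = 130790.19.
Sum = 140991.34.
SE = √(140991.34) = 375.49.

375.49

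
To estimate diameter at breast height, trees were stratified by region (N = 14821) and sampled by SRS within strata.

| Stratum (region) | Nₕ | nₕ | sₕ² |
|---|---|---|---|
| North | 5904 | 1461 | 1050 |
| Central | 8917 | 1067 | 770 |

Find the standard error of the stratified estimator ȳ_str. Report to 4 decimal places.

Var(ȳ_str) = Σₕ Wₕ²(1 − fₕ)sₕ²/nₕ with Wₕ = Nₕ/N, N = 14821.
North: Wₕ = 0.39835369; term = 0.39835369²·(1 − 0.24745935)·1050/1461 = 0.085823601.
Central: Wₕ = 0.60164631; term = 0.60164631²·(1 − 0.11965908)·770/1067 = 0.22996393.
Sum = 0.31578753.
SE = √(0.31578753) = 0.5619.

0.5619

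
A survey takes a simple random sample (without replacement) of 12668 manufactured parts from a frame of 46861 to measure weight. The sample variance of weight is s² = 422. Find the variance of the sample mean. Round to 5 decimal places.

Under SRS without replacement, Var(ȳ) = (1 − f)·s²/n with f = n/N = 12668/46861 = 0.27033141.
Var(ȳ) = (1 − 0.27033141)·422/12668 = 0.72966859·0.033312283 = 0.024306927.

0.02431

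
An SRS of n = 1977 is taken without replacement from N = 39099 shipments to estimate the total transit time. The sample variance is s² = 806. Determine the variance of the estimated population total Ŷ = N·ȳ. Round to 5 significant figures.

Var(Ŷ) = N²·Var(ȳ) = N²·(1 − n/N)·s²/n.
f = 1977/39099 = 0.05056395; Var(ȳ) = 0.94943605·806/1977 = 0.38707408.
Var(Ŷ) = 39099² · 0.38707408 = 5.9173246 × 10^8.

5.9173 × 10^8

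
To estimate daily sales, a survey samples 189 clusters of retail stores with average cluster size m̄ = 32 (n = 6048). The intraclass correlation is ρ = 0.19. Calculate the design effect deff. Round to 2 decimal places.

deff = 1 + (32 − 1)·0.19 = 1 + 5.89 = 6.89.

6.89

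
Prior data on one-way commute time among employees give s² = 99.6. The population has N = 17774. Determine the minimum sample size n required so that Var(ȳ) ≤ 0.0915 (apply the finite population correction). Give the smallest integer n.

1026

Without fpc, n₀ = s²/D = 99.6/0.0915 = 1088.5246.
With fpc, (1 − n/N)·s²/n ≤ D requires n ≥ n₀/(1 + n₀/N) = 1088.5246/(1 + 1088.5246/17774) = 1025.7077.
Rounding up, n = 1026.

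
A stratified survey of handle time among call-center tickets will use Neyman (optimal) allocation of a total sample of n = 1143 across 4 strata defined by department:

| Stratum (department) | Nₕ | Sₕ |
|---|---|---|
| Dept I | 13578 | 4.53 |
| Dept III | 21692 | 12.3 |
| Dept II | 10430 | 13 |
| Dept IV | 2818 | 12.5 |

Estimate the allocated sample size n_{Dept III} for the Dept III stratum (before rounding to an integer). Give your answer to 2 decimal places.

610.99

Neyman allocation: nₕ = n·NₕSₕ / Σⱼ NⱼSⱼ.
Σ NⱼSⱼ = 13578·4.53 + 21692·12.3 + 10430·13 + 2818·12.5 = 499134.94.
n_{Dept III} = 1143·21692·12.3 / 499134.94 = 610.99.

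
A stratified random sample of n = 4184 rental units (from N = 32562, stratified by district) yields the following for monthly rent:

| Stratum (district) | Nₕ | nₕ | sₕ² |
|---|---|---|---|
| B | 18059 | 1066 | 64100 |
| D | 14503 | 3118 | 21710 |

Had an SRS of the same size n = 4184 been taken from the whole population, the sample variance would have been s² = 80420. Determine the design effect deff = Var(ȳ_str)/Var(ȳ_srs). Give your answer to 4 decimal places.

Var(ȳ_str) = Σ Wₕ²(1−fₕ)sₕ²/nₕ with Wₕ = Nₕ/32562:
  B: (18059/32562)²·(1−1066/18059)·64100/1066 = 17.403734
  D: (14503/32562)²·(1−3118/14503)·21710/3118 = 1.0843075
  → Var(ȳ_str) = 18.488042.
Var(ȳ_srs) = (1 − 4184/32562)·80420/4184 = 16.751091.
deff = 18.488042 / 16.751091 = 1.1037.

1.1037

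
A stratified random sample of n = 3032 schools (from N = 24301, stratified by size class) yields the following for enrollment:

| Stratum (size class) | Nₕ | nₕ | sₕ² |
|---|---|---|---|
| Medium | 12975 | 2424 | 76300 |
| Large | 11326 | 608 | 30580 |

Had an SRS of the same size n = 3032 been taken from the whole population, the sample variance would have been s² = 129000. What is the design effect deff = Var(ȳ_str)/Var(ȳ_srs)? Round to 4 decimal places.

0.4736

Var(ȳ_str) = Σ Wₕ²(1−fₕ)sₕ²/nₕ with Wₕ = Nₕ/24301:
  Medium: (12975/24301)²·(1−2424/12975)·76300/2424 = 7.2970046
  Large: (11326/24301)²·(1−608/11326)·30580/608 = 10.338938
  → Var(ȳ_str) = 17.635943.
Var(ȳ_srs) = (1 − 3032/24301)·129000/3032 = 37.237751.
deff = 17.635943 / 37.237751 = 0.4736.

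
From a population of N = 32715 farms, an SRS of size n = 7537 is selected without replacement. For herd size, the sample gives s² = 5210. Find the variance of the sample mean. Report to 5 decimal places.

Under SRS without replacement, Var(ȳ) = (1 − f)·s²/n with f = n/N = 7537/32715 = 0.23038362.
Var(ȳ) = (1 − 0.23038362)·5210/7537 = 0.76961638·0.69125647 = 0.5320023.

0.53200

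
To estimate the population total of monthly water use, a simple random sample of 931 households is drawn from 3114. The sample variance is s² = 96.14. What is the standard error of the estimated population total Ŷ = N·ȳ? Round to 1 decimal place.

Var(Ŷ) = N²·Var(ȳ) = N²·(1 − n/N)·s²/n.
f = 931/3114 = 0.29897238; Var(ȳ) = 0.70102762·96.14/931 = 0.072391831.
Var(Ŷ) = 3114² · 0.072391831 = 701983.3.
SE(Ŷ) = √(701983.3) = 837.8.

837.8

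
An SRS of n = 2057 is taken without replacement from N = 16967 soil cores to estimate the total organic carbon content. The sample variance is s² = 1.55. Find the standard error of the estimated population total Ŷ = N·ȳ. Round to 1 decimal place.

Var(Ŷ) = N²·Var(ȳ) = N²·(1 − n/N)·s²/n.
f = 2057/16967 = 0.12123534; Var(ȳ) = 0.87876466·1.55/2057 = 6.6217075 × 10^-4.
Var(Ŷ) = 16967² · (6.6217075 × 10^-4) = 190625.11.
SE(Ŷ) = √(190625.11) = 436.6.

436.6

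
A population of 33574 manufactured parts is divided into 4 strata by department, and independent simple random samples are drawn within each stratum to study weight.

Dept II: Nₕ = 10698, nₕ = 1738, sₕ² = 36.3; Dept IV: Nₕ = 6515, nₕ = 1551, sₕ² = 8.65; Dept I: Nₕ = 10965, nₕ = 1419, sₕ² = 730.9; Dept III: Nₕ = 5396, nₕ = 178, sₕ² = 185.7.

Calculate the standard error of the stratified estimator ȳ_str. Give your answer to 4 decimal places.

0.2754

Var(ȳ_str) = Σₕ Wₕ²(1 − fₕ)sₕ²/nₕ with Wₕ = Nₕ/N, N = 33574.
Dept II: Wₕ = 0.31863942; term = 0.31863942²·(1 − 0.16246027)·36.3/1738 = 0.0017760749.
Dept IV: Wₕ = 0.19404897; term = 0.19404897²·(1 − 0.23806600)·8.65/1551 = 1.6000897 × 10^-4.
Dept I: Wₕ = 0.32659201; term = 0.32659201²·(1 − 0.12941176)·730.9/1419 = 0.047829899.
Dept III: Wₕ = 0.16071960; term = 0.16071960²·(1 − 0.03298740)·185.7/178 = 0.02605924.
Sum = 0.075825223.
SE = √(0.075825223) = 0.2754.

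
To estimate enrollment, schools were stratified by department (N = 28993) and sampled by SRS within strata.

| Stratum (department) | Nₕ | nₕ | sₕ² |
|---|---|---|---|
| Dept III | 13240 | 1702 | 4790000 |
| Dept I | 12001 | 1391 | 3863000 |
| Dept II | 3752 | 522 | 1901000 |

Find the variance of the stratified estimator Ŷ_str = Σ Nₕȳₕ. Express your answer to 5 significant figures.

Var(Ŷ_str) = Σₕ Nₕ²(1 − fₕ)sₕ²/nₕ.
Dept III: 13240²·(1 − 1702/13240)·4790000/1702 = 4.2992676 × 10^11.
Dept I: 12001²·(1 − 1391/12001)·3863000/1391 = 3.5361477 × 10^11.
Dept II: 3752²·(1 − 522/3752)·1901000/522 = 4.4134373 × 10^10.
Sum = 8.276759 × 10^11.

8.2768 × 10^11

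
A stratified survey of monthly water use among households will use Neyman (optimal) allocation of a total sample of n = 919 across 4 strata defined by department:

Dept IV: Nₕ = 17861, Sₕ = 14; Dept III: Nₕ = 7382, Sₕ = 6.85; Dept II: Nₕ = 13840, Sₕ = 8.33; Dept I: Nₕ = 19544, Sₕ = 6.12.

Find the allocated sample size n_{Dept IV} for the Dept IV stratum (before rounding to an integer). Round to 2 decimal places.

429.12

Neyman allocation: nₕ = n·NₕSₕ / Σⱼ NⱼSⱼ.
Σ NⱼSⱼ = 17861·14 + 7382·6.85 + 13840·8.33 + 19544·6.12 = 535517.18.
n_{Dept IV} = 919·17861·14 / 535517.18 = 429.12.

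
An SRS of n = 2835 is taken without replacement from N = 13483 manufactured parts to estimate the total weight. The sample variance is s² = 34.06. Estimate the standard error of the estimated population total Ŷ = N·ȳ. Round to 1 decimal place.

Var(Ŷ) = N²·Var(ȳ) = N²·(1 − n/N)·s²/n.
f = 2835/13483 = 0.21026478; Var(ȳ) = 0.78973522·34.06/2835 = 0.0094879653.
Var(Ŷ) = 13483² · 0.0094879653 = 1.7248294 × 10^6.
SE(Ŷ) = √(1.7248294 × 10^6) = 1313.3.

1313.3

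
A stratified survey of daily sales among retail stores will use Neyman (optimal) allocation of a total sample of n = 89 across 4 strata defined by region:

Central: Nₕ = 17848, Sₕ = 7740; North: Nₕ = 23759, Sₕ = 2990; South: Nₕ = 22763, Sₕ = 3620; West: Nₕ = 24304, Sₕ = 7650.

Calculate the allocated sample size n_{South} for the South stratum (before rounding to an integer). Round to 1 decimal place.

15.4

Neyman allocation: nₕ = n·NₕSₕ / Σⱼ NⱼSⱼ.
Σ NⱼSⱼ = 17848·7740 + 23759·2990 + 22763·3620 + 24304·7650 = 4.7751059 × 10^8.
n_{South} = 89·22763·3620 / (4.7751059 × 10^8) = 15.4.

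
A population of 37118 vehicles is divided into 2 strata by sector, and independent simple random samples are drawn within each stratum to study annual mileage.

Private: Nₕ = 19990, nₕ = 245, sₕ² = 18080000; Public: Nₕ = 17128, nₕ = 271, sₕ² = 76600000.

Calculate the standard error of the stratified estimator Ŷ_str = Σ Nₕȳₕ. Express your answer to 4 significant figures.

Var(Ŷ_str) = Σₕ Nₕ²(1 − fₕ)sₕ²/nₕ.
Private: 19990²·(1 − 245/19990)·18080000/245 = 2.9127437 × 10^13.
Public: 17128²·(1 − 271/17128)·76600000/271 = 8.1610572 × 10^13.
Sum = 1.1073801 × 10^14.
SE = √(1.1073801 × 10^14) = 1.052 × 10^7.

1.052 × 10^7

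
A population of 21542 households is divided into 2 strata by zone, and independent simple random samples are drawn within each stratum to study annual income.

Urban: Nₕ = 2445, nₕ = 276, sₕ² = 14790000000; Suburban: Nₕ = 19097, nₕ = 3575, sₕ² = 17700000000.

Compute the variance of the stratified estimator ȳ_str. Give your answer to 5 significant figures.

Var(ȳ_str) = Σₕ Wₕ²(1 − fₕ)sₕ²/nₕ with Wₕ = Nₕ/N, N = 21542.
Urban: Wₕ = 0.11349921; term = 0.11349921²·(1 − 0.11288344)·14790000000/276 = 612386.3.
Suburban: Wₕ = 0.88650079; term = 0.88650079²·(1 − 0.18720218)·17700000000/3575 = 3.1625544 × 10^6.
Sum = 3.7749407 × 10^6.

3.7749 × 10^6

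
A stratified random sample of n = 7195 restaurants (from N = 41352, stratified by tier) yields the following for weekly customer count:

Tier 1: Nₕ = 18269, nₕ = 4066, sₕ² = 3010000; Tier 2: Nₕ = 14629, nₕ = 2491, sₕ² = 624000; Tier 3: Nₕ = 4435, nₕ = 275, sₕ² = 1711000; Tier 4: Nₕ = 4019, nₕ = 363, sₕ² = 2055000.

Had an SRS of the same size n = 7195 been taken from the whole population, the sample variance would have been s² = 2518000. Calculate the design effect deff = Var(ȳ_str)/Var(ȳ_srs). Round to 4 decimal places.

0.8791

Var(ȳ_str) = Σ Wₕ²(1−fₕ)sₕ²/nₕ with Wₕ = Nₕ/41352:
  Tier 1: (18269/41352)²·(1−4066/18269)·3010000/4066 = 112.33134
  Tier 2: (14629/41352)²·(1−2491/14629)·624000/2491 = 26.01235
  Tier 3: (4435/41352)²·(1−275/4435)·1711000/275 = 67.129163
  Tier 4: (4019/41352)²·(1−363/4019)·2055000/363 = 48.644793
  → Var(ȳ_str) = 254.11765.
Var(ȳ_srs) = (1 − 7195/41352)·2518000/7195 = 289.0734.
deff = 254.11765 / 289.0734 = 0.8791.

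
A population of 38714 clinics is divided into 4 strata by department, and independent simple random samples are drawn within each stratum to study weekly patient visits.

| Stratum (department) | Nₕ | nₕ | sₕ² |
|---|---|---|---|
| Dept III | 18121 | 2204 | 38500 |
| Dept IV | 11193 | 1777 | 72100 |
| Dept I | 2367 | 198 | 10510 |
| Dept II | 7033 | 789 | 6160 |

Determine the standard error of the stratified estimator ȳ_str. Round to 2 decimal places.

Var(ȳ_str) = Σₕ Wₕ²(1 − fₕ)sₕ²/nₕ with Wₕ = Nₕ/N, N = 38714.
Dept III: Wₕ = 0.46807357; term = 0.46807357²·(1 − 0.12162684)·38500/2204 = 3.3616804.
Dept IV: Wₕ = 0.28912021; term = 0.28912021²·(1 − 0.15875994)·72100/1777 = 2.8531506.
Dept I: Wₕ = 0.06114067; term = 0.06114067²·(1 − 0.08365019)·10510/198 = 0.18182736.
Dept II: Wₕ = 0.18166555; term = 0.18166555²·(1 − 0.11218541)·6160/789 = 0.22875528.
Sum = 6.6254136.
SE = √(6.6254136) = 2.57.

2.57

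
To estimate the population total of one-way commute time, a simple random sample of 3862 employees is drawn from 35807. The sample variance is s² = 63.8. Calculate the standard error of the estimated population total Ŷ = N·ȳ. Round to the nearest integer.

Var(Ŷ) = N²·Var(ȳ) = N²·(1 − n/N)·s²/n.
f = 3862/35807 = 0.10785601; Var(ȳ) = 0.89214399·63.8/3862 = 0.014738163.
Var(Ŷ) = 35807² · 0.014738163 = 1.8896407 × 10^7.
SE(Ŷ) = √(1.8896407 × 10^7) = 4347.

4347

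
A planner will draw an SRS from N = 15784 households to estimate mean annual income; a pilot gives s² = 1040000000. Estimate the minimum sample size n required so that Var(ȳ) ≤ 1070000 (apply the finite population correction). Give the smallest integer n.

Without fpc, n₀ = s²/D = 1040000000/1070000 = 971.9626.
With fpc, (1 − n/N)·s²/n ≤ D requires n ≥ n₀/(1 + n₀/N) = 971.9626/(1 + 971.9626/15784) = 915.5820.
Rounding up, n = 916.

916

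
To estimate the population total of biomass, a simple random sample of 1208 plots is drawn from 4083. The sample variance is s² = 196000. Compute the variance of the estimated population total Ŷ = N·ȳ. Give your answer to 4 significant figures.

Var(Ŷ) = N²·Var(ȳ) = N²·(1 − n/N)·s²/n.
f = 1208/4083 = 0.29586089; Var(ȳ) = 0.70413911·196000/1208 = 114.24774.
Var(Ŷ) = 4083² · 114.24774 = 1.9046114 × 10^9.

1.905 × 10^9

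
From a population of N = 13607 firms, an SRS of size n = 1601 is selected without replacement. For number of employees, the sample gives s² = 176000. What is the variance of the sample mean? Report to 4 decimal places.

Under SRS without replacement, Var(ȳ) = (1 − f)·s²/n with f = n/N = 1601/13607 = 0.11766003.
Var(ȳ) = (1 − 0.11766003)·176000/1601 = 0.88233997·109.93129 = 96.996774.

96.9968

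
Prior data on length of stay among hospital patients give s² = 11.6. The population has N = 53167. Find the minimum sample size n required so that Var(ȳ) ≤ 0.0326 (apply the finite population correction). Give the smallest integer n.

Without fpc, n₀ = s²/D = 11.6/0.0326 = 355.8282.
With fpc, (1 − n/N)·s²/n ≤ D requires n ≥ n₀/(1 + n₀/N) = 355.8282/(1 + 355.8282/53167) = 353.4626.
Rounding up, n = 354.

354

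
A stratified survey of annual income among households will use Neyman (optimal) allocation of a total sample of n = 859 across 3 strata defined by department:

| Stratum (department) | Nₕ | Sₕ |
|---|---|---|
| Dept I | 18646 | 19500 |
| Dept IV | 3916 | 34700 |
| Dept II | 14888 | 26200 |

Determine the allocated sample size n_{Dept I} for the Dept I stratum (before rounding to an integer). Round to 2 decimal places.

351.11

Neyman allocation: nₕ = n·NₕSₕ / Σⱼ NⱼSⱼ.
Σ NⱼSⱼ = 18646·19500 + 3916·34700 + 14888·26200 = 8.895478 × 10^8.
n_{Dept I} = 859·18646·19500 / (8.895478 × 10^8) = 351.11.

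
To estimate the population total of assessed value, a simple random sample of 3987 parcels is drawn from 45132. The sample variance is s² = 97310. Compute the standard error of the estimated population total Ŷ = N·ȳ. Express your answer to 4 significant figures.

212900

Var(Ŷ) = N²·Var(ȳ) = N²·(1 − n/N)·s²/n.
f = 3987/45132 = 0.08834087; Var(ȳ) = 0.91165913·97310/3987 = 22.250702.
Var(Ŷ) = 45132² · 22.250702 = 4.5322398 × 10^10.
SE(Ŷ) = √(4.5322398 × 10^10) = 212900.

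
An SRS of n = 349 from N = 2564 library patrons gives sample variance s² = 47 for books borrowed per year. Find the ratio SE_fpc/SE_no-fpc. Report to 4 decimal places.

0.9295

f = n/N = 349/2564 = 0.13611544.
SE_no-fpc = √(s²/n) = 0.36697478; SE_fpc = √((1−f)s²/n) = 0.34108614.
Ratio = √(1−f) = 0.92945390.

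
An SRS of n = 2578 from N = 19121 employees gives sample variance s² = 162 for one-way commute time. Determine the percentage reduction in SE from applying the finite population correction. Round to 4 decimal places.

f = n/N = 2578/19121 = 0.13482558.
SE_no-fpc = √(s²/n) = 0.2506779; SE_fpc = √((1−f)s²/n) = 0.23316743.
Ratio = √(1−f) = 0.93014752. Reduction = 100·(1 − 0.93014752) = 6.9852%.

6.9852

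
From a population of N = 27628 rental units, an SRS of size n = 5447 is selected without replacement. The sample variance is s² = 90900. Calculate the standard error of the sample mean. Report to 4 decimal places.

Under SRS without replacement, Var(ȳ) = (1 − f)·s²/n with f = n/N = 5447/27628 = 0.19715506.
Var(ȳ) = (1 − 0.19715506)·90900/5447 = 0.80284494·16.688085 = 13.397945.
SE(ȳ) = √(13.397945) = 3.6603.

3.6603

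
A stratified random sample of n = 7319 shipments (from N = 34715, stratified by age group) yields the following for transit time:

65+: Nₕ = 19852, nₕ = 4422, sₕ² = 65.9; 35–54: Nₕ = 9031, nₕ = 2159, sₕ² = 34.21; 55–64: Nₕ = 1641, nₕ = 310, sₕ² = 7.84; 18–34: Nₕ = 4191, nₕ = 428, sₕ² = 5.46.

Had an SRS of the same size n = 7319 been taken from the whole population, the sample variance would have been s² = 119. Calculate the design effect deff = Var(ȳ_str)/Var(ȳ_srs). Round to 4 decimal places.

Var(ȳ_str) = Σ Wₕ²(1−fₕ)sₕ²/nₕ with Wₕ = Nₕ/34715:
  65+: (19852/34715)²·(1−4422/19852)·65.9/4422 = 0.0037879351
  35–54: (9031/34715)²·(1−2159/9031)·34.21/2159 = 8.1599047 × 10^-4
  55–64: (1641/34715)²·(1−310/1641)·7.84/310 = 4.5835995 × 10^-5
  18–34: (4191/34715)²·(1−428/4191)·5.46/428 = 1.6694231 × 10^-4
  → Var(ȳ_str) = 0.0048167039.
Var(ȳ_srs) = (1 − 7319/34715)·119/7319 = 0.012831139.
deff = 0.0048167039 / 0.012831139 = 0.3754.

0.3754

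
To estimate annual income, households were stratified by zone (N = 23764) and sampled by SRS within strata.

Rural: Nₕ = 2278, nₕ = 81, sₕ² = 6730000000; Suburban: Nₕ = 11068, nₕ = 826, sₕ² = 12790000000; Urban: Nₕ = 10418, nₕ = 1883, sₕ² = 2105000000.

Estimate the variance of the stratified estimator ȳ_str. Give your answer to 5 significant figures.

4.0205 × 10^6

Var(ȳ_str) = Σₕ Wₕ²(1 − fₕ)sₕ²/nₕ with Wₕ = Nₕ/N, N = 23764.
Rural: Wₕ = 0.09585928; term = 0.09585928²·(1 − 0.03555751)·6730000000/81 = 736333.8.
Suburban: Wₕ = 0.46574651; term = 0.46574651²·(1 − 0.07462956)·12790000000/826 = 3.1081741 × 10^6.
Urban: Wₕ = 0.43839421; term = 0.43839421²·(1 − 0.18074486)·2105000000/1883 = 176015.36.
Sum = 4.0205233 × 10^6.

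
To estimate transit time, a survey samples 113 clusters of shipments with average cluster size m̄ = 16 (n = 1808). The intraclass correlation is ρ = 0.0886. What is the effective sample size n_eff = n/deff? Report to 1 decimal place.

776.3

deff = 1 + (16 − 1)·0.0886 = 1 + 1.329 = 2.329.
n_eff = 1808 / 2.329 = 776.3.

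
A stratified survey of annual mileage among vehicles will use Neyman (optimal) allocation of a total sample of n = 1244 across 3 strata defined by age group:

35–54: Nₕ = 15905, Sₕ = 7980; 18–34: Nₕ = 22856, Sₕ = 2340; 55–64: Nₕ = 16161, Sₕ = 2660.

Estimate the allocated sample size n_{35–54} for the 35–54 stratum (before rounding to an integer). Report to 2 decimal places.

Neyman allocation: nₕ = n·NₕSₕ / Σⱼ NⱼSⱼ.
Σ NⱼSⱼ = 15905·7980 + 22856·2340 + 16161·2660 = 2.233932 × 10^8.
n_{35–54} = 1244·15905·7980 / (2.233932 × 10^8) = 706.78.

706.78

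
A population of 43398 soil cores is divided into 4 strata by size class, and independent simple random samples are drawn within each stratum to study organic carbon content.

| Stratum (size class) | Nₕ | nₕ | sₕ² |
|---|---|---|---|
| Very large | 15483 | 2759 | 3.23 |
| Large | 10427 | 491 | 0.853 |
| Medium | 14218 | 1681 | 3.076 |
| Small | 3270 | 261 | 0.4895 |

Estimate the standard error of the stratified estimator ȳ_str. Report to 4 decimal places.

0.0200

Var(ȳ_str) = Σₕ Wₕ²(1 − fₕ)sₕ²/nₕ with Wₕ = Nₕ/N, N = 43398.
Very large: Wₕ = 0.35676759; term = 0.35676759²·(1 − 0.17819544)·3.23/2759 = 1.2245885 × 10^-4.
Large: Wₕ = 0.24026453; term = 0.24026453²·(1 − 0.04708929)·0.853/491 = 9.5565044 × 10^-5.
Medium: Wₕ = 0.32761878; term = 0.32761878²·(1 − 0.11823041)·3.076/1681 = 1.7318542 × 10^-4.
Small: Wₕ = 0.07534909; term = 0.07534909²·(1 − 0.07981651)·0.4895/261 = 9.7981187 × 10^-6.
Sum = 4.0100743 × 10^-4.
SE = √(4.0100743 × 10^-4) = 0.0200.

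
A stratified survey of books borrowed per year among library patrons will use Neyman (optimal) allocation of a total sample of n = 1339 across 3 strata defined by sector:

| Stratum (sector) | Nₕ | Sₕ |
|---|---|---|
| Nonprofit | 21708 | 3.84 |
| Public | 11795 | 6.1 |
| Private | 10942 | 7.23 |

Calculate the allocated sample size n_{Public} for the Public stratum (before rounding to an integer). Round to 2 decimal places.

410.98

Neyman allocation: nₕ = n·NₕSₕ / Σⱼ NⱼSⱼ.
Σ NⱼSⱼ = 21708·3.84 + 11795·6.1 + 10942·7.23 = 234418.88.
n_{Public} = 1339·11795·6.1 / 234418.88 = 410.98.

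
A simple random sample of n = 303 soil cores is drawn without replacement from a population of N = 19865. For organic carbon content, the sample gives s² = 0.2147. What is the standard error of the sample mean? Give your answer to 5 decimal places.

0.02642

Under SRS without replacement, Var(ȳ) = (1 − f)·s²/n with f = n/N = 303/19865 = 0.01525296.
Var(ȳ) = (1 − 0.01525296)·0.2147/303 = 0.98474704·7.0858086 × 10^-4 = 6.977729 × 10^-4.
SE(ȳ) = √(6.977729 × 10^-4) = 0.02642.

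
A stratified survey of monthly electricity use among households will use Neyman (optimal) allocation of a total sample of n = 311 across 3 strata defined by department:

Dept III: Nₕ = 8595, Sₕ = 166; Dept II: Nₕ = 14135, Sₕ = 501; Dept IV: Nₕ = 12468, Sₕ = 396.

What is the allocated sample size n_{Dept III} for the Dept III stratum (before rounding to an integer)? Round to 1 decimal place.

33.0

Neyman allocation: nₕ = n·NₕSₕ / Σⱼ NⱼSⱼ.
Σ NⱼSⱼ = 8595·166 + 14135·501 + 12468·396 = 1.3445733 × 10^7.
n_{Dept III} = 311·8595·166 / (1.3445733 × 10^7) = 33.0.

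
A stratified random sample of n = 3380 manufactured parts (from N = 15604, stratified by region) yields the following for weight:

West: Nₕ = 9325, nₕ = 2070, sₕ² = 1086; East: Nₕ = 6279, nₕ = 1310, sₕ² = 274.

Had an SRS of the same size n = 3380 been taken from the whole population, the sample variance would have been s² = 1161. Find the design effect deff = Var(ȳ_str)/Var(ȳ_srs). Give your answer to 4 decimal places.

Var(ȳ_str) = Σ Wₕ²(1−fₕ)sₕ²/nₕ with Wₕ = Nₕ/15604:
  West: (9325/15604)²·(1−2070/9325)·1086/2070 = 0.14577191
  East: (6279/15604)²·(1−1310/6279)·274/1310 = 0.026801979
  → Var(ȳ_str) = 0.17257389.
Var(ȳ_srs) = (1 − 3380/15604)·1161/3380 = 0.26908713.
deff = 0.17257389 / 0.26908713 = 0.6413.

0.6413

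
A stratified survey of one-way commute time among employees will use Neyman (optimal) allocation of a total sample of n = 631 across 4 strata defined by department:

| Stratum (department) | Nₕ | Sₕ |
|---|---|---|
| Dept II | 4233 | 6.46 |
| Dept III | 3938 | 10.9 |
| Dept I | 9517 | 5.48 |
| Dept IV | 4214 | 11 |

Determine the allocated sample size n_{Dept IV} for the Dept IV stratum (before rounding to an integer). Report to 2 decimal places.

Neyman allocation: nₕ = n·NₕSₕ / Σⱼ NⱼSⱼ.
Σ NⱼSⱼ = 4233·6.46 + 3938·10.9 + 9517·5.48 + 4214·11 = 168776.54.
n_{Dept IV} = 631·4214·11 / 168776.54 = 173.30.

173.30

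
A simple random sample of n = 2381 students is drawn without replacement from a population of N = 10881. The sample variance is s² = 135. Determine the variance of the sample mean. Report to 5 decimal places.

Under SRS without replacement, Var(ȳ) = (1 − f)·s²/n with f = n/N = 2381/10881 = 0.21882180.
Var(ȳ) = (1 − 0.21882180)·135/2381 = 0.78117820·0.056698866 = 0.044291918.

0.04429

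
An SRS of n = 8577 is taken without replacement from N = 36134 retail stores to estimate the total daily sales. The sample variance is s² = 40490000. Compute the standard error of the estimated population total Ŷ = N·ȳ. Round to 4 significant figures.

Var(Ŷ) = N²·Var(ȳ) = N²·(1 − n/N)·s²/n.
f = 8577/36134 = 0.23736647; Var(ȳ) = 0.76263353·40490000/8577 = 3600.2136.
Var(Ŷ) = 36134² · 3600.2136 = 4.7006763 × 10^12.
SE(Ŷ) = √(4.7006763 × 10^12) = 2.168 × 10^6.

2.168 × 10^6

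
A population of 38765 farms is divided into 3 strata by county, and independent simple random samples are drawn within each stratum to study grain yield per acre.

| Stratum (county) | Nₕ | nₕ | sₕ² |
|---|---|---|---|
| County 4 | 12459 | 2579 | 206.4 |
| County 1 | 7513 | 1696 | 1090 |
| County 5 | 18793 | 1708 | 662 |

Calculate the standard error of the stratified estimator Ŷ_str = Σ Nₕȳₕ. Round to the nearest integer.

12743

Var(Ŷ_str) = Σₕ Nₕ²(1 − fₕ)sₕ²/nₕ.
County 4: 12459²·(1 − 2579/12459)·206.4/2579 = 9.851412 × 10^6.
County 1: 7513²·(1 − 1696/7513)·1090/1696 = 2.8087501 × 10^7.
County 5: 18793²·(1 − 1708/18793)·662/1708 = 1.2444608 × 10^8.
Sum = 1.6238499 × 10^8.
SE = √(1.6238499 × 10^8) = 12743.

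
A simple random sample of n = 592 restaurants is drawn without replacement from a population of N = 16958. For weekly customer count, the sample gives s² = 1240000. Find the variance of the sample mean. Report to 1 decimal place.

2021.5

Under SRS without replacement, Var(ȳ) = (1 − f)·s²/n with f = n/N = 592/16958 = 0.03490978.
Var(ȳ) = (1 − 0.03490978)·1240000/592 = 0.96509022·2094.5946 = 2021.4728.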